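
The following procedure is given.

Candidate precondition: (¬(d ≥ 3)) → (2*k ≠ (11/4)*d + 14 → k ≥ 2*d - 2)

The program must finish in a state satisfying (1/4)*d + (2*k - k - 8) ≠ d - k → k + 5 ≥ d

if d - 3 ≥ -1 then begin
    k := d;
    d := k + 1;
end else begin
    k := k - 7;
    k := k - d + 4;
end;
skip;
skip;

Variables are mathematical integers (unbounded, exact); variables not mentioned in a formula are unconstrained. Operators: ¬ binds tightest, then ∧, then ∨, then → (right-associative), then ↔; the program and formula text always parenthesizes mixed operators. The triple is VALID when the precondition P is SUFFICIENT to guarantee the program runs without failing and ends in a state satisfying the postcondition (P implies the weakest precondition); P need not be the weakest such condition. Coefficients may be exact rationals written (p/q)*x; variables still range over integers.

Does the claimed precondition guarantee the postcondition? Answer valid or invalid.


Working backward. After the program, the postcondition (1/4)*d + (2*k - k - 8) ≠ d - k → k + 5 ≥ d must hold; in canonical form it is 2*k ≠ (3/4)*d + 8 → k ≥ d - 5.
Before skip: 2*k ≠ (3/4)*d + 8 → k ≥ d - 5
Before skip: 2*k ≠ (3/4)*d + 8 → k ≥ d - 5
Then branch requires true; else branch requires 2*k ≠ (11/4)*d + 14 → k ≥ 2*d - 2.
Before the if: (¬(d ≥ 2)) → (2*k ≠ (11/4)*d + 14 → k ≥ 2*d - 2)
The weakest precondition is (¬(d ≥ 2)) → (2*k ≠ (11/4)*d + 14 → k ≥ 2*d - 2).
Check whether (¬(d ≥ 3)) → (2*k ≠ (11/4)*d + 14 → k ≥ 2*d - 2) implies it.
Every state satisfying the precondition satisfies the weakest precondition: the implication holds.
Answer: valid


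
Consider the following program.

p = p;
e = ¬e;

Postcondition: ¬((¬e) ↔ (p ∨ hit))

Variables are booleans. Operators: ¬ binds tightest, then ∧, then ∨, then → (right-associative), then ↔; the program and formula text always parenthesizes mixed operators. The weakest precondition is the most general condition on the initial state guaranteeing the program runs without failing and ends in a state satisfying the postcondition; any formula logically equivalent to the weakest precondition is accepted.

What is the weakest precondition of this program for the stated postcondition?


Working backward. After the program, ¬((¬e) ↔ (p ∨ hit)) must hold.
Before e := ¬e: ¬(e ↔ (p ∨ hit))
Before p := p: ¬(e ↔ (p ∨ hit))
Answer: WP = ¬(e ↔ (p ∨ hit))


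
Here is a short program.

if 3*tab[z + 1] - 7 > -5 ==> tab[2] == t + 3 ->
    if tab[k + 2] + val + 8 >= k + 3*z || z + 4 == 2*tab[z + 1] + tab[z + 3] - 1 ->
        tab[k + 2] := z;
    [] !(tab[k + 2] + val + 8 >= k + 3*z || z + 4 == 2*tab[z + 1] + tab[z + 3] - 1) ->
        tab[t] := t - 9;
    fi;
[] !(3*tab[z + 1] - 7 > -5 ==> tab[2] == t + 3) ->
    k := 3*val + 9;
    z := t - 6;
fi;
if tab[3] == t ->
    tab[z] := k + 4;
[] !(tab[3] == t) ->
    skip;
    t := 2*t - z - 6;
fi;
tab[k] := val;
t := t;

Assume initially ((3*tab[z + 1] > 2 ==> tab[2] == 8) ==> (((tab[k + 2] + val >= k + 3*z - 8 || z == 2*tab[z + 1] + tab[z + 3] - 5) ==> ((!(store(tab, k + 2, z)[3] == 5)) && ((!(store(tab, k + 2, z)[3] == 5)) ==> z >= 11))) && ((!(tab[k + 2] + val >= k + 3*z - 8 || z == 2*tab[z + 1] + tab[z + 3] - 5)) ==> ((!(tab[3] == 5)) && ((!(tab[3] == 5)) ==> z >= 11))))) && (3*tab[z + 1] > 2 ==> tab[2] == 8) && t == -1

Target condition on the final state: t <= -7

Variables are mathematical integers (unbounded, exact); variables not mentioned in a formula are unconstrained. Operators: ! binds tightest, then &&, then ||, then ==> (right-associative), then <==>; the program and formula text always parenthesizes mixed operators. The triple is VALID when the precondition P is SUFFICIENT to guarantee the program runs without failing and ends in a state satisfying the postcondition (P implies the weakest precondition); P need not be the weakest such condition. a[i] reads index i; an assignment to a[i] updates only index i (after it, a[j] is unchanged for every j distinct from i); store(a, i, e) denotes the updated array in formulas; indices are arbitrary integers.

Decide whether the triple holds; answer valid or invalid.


Working backward. After the program, t <= -7 must hold.
Before t := t: t <= -7
Before tab[k] := val: t <= -7
Then branch requires t <= -7; else branch requires 2*t <= z - 1.
Before the if: (tab[3] == t ==> t <= -7) && ((!(tab[3] == t)) ==> 2*t <= z - 1)
Then branch requires ((tab[k + 2] + val >= k + 3*z - 8 || z == 2*tab[z + 1] + tab[z + 3] - 5) ==> ((store(tab, k + 2, z)[3] == t ==> t <= -7) && ((!(store(tab, k + 2, z)[3] == t)) ==> 2*t <= z - 1))) && ((!(tab[k + 2] + val >= k + 3*z - 8 || z == 2*tab[z + 1] + tab[z + 3] - 5)) ==> ((store(tab, t, t - 9)[3] == t ==> t <= -7) && ((!(store(tab, t, t - 9)[3] == t)) ==> 2*t <= z - 1))); else branch requires (tab[3] == t ==> t <= -7) && ((!(tab[3] == t)) ==> t <= -7).
Before the if: ((3*tab[z + 1] > 2 ==> tab[2] == t + 3) ==> (((tab[k + 2] + val >= k + 3*z - 8 || z == 2*tab[z + 1] + tab[z + 3] - 5) ==> ((store(tab, k + 2, z)[3] == t ==> t <= -7) && ((!(store(tab, k + 2, z)[3] == t)) ==> 2*t <= z - 1))) && ((!(tab[k + 2] + val >= k + 3*z - 8 || z == 2*tab[z + 1] + tab[z + 3] - 5)) ==> ((store(tab, t, t - 9)[3] == t ==> t <= -7) && ((!(store(tab, t, t - 9)[3] == t)) ==> 2*t <= z - 1))))) && ((!(3*tab[z + 1] > 2 ==> tab[2] == t + 3)) ==> ((tab[3] == t ==> t <= -7) && ((!(tab[3] == t)) ==> t <= -7)))
The weakest precondition is ((3*tab[z + 1] > 2 ==> tab[2] == t + 3) ==> (((tab[k + 2] + val >= k + 3*z - 8 || z == 2*tab[z + 1] + tab[z + 3] - 5) ==> ((store(tab, k + 2, z)[3] == t ==> t <= -7) && ((!(store(tab, k + 2, z)[3] == t)) ==> 2*t <= z - 1))) && ((!(tab[k + 2] + val >= k + 3*z - 8 || z == 2*tab[z + 1] + tab[z + 3] - 5)) ==> ((store(tab, t, t - 9)[3] == t ==> t <= -7) && ((!(store(tab, t, t - 9)[3] == t)) ==> 2*t <= z - 1))))) && ((!(3*tab[z + 1] > 2 ==> tab[2] == t + 3)) ==> ((tab[3] == t ==> t <= -7) && ((!(tab[3] == t)) ==> t <= -7))).
Check whether ((3*tab[z + 1] > 2 ==> tab[2] == 8) ==> (((tab[k + 2] + val >= k + 3*z - 8 || z == 2*tab[z + 1] + tab[z + 3] - 5) ==> ((!(store(tab, k + 2, z)[3] == 5)) && ((!(store(tab, k + 2, z)[3] == 5)) ==> z >= 11))) && ((!(tab[k + 2] + val >= k + 3*z - 8 || z == 2*tab[z + 1] + tab[z + 3] - 5)) ==> ((!(tab[3] == 5)) && ((!(tab[3] == 5)) ==> z >= 11))))) && (3*tab[z + 1] > 2 ==> tab[2] == 8) && t == -1 implies it.
Countermodel: at the initial state k = 7, t = -1, tab = {[-1] = 4, [2] = 8, [3] = 10, [9] = 4, [12] = 1, [14] = 0, elsewhere 4}, val = 27, z = 11, the precondition holds but the weakest precondition fails.
Answer: invalid


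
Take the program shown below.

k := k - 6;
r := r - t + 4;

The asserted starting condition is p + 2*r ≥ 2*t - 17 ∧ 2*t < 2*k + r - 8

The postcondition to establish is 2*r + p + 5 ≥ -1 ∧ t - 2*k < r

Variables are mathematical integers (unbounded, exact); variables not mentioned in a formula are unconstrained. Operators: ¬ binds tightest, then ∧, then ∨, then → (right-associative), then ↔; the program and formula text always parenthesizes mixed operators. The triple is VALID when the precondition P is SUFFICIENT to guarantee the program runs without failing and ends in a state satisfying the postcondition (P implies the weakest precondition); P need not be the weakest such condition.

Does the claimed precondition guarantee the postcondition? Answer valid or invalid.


Working backward. After the program, the postcondition 2*r + p + 5 ≥ -1 ∧ t - 2*k < r must hold; in canonical form it is p + 2*r ≥ -6 ∧ t < 2*k + r.
Before r := r - t + 4: p + 2*r ≥ 2*t - 14 ∧ 2*t < 2*k + r + 4
Before k := k - 6: p + 2*r ≥ 2*t - 14 ∧ 2*t < 2*k + r - 8
The weakest precondition is p + 2*r ≥ 2*t - 14 ∧ 2*t < 2*k + r - 8.
Check whether p + 2*r ≥ 2*t - 17 ∧ 2*t < 2*k + r - 8 implies it.
Countermodel: at the initial state k = 0, p = -33, r = 9, t = 0, the precondition holds but the weakest precondition fails.
Answer: invalid


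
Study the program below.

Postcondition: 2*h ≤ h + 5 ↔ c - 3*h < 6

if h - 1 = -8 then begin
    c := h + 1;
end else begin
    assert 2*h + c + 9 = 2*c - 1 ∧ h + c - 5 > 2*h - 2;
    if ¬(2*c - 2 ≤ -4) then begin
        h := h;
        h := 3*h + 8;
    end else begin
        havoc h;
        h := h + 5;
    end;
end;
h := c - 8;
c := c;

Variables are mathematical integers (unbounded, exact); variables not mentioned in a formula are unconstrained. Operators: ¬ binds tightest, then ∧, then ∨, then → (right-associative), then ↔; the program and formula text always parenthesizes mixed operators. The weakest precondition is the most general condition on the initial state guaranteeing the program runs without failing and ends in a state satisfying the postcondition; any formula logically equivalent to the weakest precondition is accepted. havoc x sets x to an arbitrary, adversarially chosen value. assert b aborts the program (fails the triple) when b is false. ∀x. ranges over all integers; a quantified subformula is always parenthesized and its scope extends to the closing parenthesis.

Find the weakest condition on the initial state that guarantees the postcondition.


Working backward. After the program, the postcondition 2*h ≤ h + 5 ↔ c - 3*h < 6 must hold; in canonical form it is h ≤ 5 ↔ c < 3*h + 6.
Before c := c: h ≤ 5 ↔ c < 3*h + 6
Before h := c - 8: c ≤ 13 ↔ 2*c > 18
Then branch requires h ≤ 12 ↔ 2*h > 16; else branch requires 2*h = c - 10 ∧ c > h + 3 ∧ ((¬(2*c ≤ -2)) → (c ≤ 13 ↔ 2*c > 18)) ∧ (2*c ≤ -2 → (c ≤ 13 ↔ 2*c > 18)).
Before the if: (h = -7 → (h ≤ 12 ↔ 2*h > 16)) ∧ ((¬(h = -7)) → (2*h = c - 10 ∧ c > h + 3 ∧ ((¬(2*c ≤ -2)) → (c ≤ 13 ↔ 2*c > 18)) ∧ (2*c ≤ -2 → (c ≤ 13 ↔ 2*c > 18))))
Answer: WP = (h = -7 → (h ≤ 12 ↔ 2*h > 16)) ∧ ((¬(h = -7)) → (2*h = c - 10 ∧ c > h + 3 ∧ ((¬(2*c ≤ -2)) → (c ≤ 13 ↔ 2*c > 18)) ∧ (2*c ≤ -2 → (c ≤ 13 ↔ 2*c > 18))))


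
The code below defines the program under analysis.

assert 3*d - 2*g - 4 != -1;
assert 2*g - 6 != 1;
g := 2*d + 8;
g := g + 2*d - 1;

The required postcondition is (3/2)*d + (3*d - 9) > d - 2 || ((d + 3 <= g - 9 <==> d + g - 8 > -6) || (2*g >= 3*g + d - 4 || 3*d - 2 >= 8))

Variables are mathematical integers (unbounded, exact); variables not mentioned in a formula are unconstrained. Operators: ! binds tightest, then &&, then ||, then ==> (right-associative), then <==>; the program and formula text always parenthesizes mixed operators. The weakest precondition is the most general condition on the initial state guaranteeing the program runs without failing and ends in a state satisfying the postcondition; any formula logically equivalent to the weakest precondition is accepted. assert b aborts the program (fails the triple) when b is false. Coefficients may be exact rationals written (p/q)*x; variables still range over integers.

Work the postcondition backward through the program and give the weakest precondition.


Working backward. After the program, the postcondition (3/2)*d + (3*d - 9) > d - 2 || ((d + 3 <= g - 9 <==> d + g - 8 > -6) || (2*g >= 3*g + d - 4 || 3*d - 2 >= 8)) must hold; in canonical form it is (7/2)*d > 7 || (d <= g - 12 <==> d + g > 2) || d + g <= 4 || 3*d >= 10.
Before g := g + 2*d - 1: (7/2)*d > 7 || (d + g >= 13 <==> 3*d + g > 3) || 3*d + g <= 5 || 3*d >= 10
Before g := 2*d + 8: (7/2)*d > 7 || (3*d >= 5 <==> 5*d > -5) || 5*d <= -3 || 3*d >= 10
Before assert 2*g - 6 != 1: 2*g != 7 && ((7/2)*d > 7 || (3*d >= 5 <==> 5*d > -5) || 5*d <= -3 || 3*d >= 10)
Before assert 3*d - 2*g - 4 != -1: 3*d != 2*g + 3 && 2*g != 7 && ((7/2)*d > 7 || (3*d >= 5 <==> 5*d > -5) || 5*d <= -3 || 3*d >= 10)
Answer: WP = 3*d != 2*g + 3 && 2*g != 7 && ((7/2)*d > 7 || (3*d >= 5 <==> 5*d > -5) || 5*d <= -3 || 3*d >= 10)


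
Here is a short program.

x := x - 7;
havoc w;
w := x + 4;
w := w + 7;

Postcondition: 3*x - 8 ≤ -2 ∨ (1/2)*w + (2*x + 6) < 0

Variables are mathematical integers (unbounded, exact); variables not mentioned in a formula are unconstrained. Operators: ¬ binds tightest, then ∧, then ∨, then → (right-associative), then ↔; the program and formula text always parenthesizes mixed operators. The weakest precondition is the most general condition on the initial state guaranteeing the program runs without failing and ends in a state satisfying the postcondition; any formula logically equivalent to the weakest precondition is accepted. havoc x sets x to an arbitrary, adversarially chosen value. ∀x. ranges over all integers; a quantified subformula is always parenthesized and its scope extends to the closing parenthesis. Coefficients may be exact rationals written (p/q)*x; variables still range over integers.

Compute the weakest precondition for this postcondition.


Working backward. After the program, the postcondition 3*x - 8 ≤ -2 ∨ (1/2)*w + (2*x + 6) < 0 must hold; in canonical form it is 3*x ≤ 6 ∨ (1/2)*w + 2*x < -6.
Before w := w + 7: 3*x ≤ 6 ∨ (1/2)*w + 2*x < -19/2
Before w := x + 4: 3*x ≤ 6 ∨ (5/2)*x < -23/2
Before havoc w: 3*x ≤ 6 ∨ (5/2)*x < -23/2
Before x := x - 7: 3*x ≤ 27 ∨ (5/2)*x < 6
Answer: WP = 3*x ≤ 27 ∨ (5/2)*x < 6


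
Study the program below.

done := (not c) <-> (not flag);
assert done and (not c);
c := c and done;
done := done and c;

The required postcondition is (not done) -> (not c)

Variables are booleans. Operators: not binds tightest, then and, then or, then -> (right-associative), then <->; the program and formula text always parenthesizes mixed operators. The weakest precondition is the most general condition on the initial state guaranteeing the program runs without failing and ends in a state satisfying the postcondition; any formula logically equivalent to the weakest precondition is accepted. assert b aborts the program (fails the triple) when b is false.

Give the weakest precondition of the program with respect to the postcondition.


Working backward. After the program, (not done) -> (not c) must hold.
Before done := done and c: (not (done and c)) -> (not c)
Before c := c and done: (not (done and c)) -> (not (c and done))
Before assert done and (not c): done and (not c) and ((not (done and c)) -> (not (c and done)))
Before done := (not c) <-> (not flag): ((not c) <-> (not flag)) and (not c) and ((not (((not c) <-> (not flag)) and c)) -> (not (c and ((not c) <-> (not flag)))))
Answer: WP = ((not c) <-> (not flag)) and (not c) and ((not (((not c) <-> (not flag)) and c)) -> (not (c and ((not c) <-> (not flag)))))


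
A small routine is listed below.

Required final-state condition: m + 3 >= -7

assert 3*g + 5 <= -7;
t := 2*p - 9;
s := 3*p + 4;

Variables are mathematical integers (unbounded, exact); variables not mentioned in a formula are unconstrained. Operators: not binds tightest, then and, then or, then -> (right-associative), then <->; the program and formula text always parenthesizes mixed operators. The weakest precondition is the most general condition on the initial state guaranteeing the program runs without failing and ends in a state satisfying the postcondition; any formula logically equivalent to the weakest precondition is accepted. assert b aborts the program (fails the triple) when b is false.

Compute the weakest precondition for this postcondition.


Working backward. After the program, the postcondition m + 3 >= -7 must hold; in canonical form it is m >= -10.
Before s := 3*p + 4: m >= -10
Before t := 2*p - 9: m >= -10
Before assert 3*g + 5 <= -7: 3*g <= -12 and m >= -10
Answer: WP = 3*g <= -12 and m >= -10


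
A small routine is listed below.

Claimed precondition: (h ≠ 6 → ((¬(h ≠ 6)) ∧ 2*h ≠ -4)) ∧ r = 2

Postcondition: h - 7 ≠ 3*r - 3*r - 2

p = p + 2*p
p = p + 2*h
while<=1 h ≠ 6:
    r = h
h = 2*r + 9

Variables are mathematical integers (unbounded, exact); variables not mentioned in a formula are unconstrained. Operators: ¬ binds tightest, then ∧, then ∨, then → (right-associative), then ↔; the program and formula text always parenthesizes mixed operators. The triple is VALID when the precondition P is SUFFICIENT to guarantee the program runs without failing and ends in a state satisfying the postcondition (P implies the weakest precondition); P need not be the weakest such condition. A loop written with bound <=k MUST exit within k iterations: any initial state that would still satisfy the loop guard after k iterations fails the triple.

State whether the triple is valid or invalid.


Working backward. After the program, the postcondition h - 7 ≠ 3*r - 3*r - 2 must hold; in canonical form it is h ≠ 5.
Before h := 2*r + 9: 2*r ≠ -4
Before the loop (bound <=1), unroll the exhaustion recursion (WP_0 = exit-now case; WP_j = one more guarded iteration, up to j = 1):
  WP_0: (¬(h ≠ 6)) ∧ 2*r ≠ -4
  WP_1: (h ≠ 6 → ((¬(h ≠ 6)) ∧ 2*h ≠ -4)) ∧ ((¬(h ≠ 6)) → 2*r ≠ -4)
So before the loop: (h ≠ 6 → ((¬(h ≠ 6)) ∧ 2*h ≠ -4)) ∧ ((¬(h ≠ 6)) → 2*r ≠ -4)
Before p := p + 2*h: (h ≠ 6 → ((¬(h ≠ 6)) ∧ 2*h ≠ -4)) ∧ ((¬(h ≠ 6)) → 2*r ≠ -4)
Before p := p + 2*p: (h ≠ 6 → ((¬(h ≠ 6)) ∧ 2*h ≠ -4)) ∧ ((¬(h ≠ 6)) → 2*r ≠ -4)
The weakest precondition is (h ≠ 6 → ((¬(h ≠ 6)) ∧ 2*h ≠ -4)) ∧ ((¬(h ≠ 6)) → 2*r ≠ -4).
Check whether (h ≠ 6 → ((¬(h ≠ 6)) ∧ 2*h ≠ -4)) ∧ r = 2 implies it.
Every state satisfying the precondition satisfies the weakest precondition: the implication holds.
Answer: valid


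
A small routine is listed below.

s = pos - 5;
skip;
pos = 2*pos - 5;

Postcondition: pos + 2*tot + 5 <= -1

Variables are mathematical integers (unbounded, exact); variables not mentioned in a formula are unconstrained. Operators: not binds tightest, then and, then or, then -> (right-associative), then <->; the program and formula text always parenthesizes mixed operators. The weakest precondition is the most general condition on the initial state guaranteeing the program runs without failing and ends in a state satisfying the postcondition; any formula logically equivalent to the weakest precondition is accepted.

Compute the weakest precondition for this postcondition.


Working backward. After the program, the postcondition pos + 2*tot + 5 <= -1 must hold; in canonical form it is pos + 2*tot <= -6.
Before pos := 2*pos - 5: 2*pos + 2*tot <= -1
Before skip: 2*pos + 2*tot <= -1
Before s := pos - 5: 2*pos + 2*tot <= -1
Answer: WP = 2*pos + 2*tot <= -1


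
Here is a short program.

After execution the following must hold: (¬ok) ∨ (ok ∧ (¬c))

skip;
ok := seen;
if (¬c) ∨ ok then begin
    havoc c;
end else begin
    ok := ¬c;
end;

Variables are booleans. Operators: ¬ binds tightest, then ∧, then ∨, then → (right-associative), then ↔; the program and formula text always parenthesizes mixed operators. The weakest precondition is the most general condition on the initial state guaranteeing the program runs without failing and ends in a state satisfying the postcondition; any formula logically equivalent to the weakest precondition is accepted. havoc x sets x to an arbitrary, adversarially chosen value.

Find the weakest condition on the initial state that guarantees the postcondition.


Working backward. After the program, (¬ok) ∨ (ok ∧ (¬c)) must hold.
Then branch requires ¬ok; else branch requires true.
Before the if: ((¬c) ∨ ok) → (¬ok)
Before ok := seen: ((¬c) ∨ seen) → (¬seen)
Before skip: ((¬c) ∨ seen) → (¬seen)
Answer: WP = ((¬c) ∨ seen) → (¬seen)


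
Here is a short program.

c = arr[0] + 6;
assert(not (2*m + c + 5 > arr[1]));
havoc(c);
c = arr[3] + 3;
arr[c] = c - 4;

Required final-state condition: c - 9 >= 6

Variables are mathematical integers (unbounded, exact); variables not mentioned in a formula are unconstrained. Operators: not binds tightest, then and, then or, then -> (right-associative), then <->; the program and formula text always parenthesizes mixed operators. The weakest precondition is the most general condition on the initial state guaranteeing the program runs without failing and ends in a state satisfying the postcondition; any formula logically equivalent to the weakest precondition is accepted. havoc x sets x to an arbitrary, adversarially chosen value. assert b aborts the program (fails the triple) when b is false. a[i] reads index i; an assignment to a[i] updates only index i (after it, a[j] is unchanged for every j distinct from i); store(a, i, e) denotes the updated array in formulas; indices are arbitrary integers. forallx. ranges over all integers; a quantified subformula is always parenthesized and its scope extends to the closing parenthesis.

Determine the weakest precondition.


Working backward. After the program, the postcondition c - 9 >= 6 must hold; in canonical form it is c >= 15.
Before arr[c] := c - 4: c >= 15
Before c := arr[3] + 3: arr[3] >= 12
Before havoc c: arr[3] >= 12
Before assert not (2*m + c + 5 > arr[1]): (not (c + 2*m > arr[1] - 5)) and arr[3] >= 12
Before c := arr[0] + 6: (not (arr[0] + 2*m > arr[1] - 11)) and arr[3] >= 12
Answer: WP = (not (arr[0] + 2*m > arr[1] - 11)) and arr[3] >= 12


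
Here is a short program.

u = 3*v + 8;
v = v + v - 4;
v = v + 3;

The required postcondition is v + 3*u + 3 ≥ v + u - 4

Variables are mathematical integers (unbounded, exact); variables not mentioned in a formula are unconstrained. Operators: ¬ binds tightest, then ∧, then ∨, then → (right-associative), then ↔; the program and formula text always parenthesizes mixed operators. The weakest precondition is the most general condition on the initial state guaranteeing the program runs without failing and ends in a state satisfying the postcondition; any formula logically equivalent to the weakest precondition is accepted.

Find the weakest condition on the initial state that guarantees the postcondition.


Working backward. After the program, the postcondition v + 3*u + 3 ≥ v + u - 4 must hold; in canonical form it is 2*u ≥ -7.
Before v := v + 3: 2*u ≥ -7
Before v := v + v - 4: 2*u ≥ -7
Before u := 3*v + 8: 6*v ≥ -23
Answer: WP = 6*v ≥ -23


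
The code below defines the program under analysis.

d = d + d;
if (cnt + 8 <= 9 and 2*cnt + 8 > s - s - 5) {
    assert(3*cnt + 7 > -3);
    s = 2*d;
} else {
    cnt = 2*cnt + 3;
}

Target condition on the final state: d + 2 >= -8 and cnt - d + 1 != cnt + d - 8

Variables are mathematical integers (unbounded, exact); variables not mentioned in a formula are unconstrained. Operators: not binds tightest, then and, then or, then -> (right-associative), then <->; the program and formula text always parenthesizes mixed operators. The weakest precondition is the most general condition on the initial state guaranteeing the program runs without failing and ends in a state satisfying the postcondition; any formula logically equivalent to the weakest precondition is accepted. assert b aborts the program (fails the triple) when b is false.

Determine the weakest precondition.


Working backward. After the program, the postcondition d + 2 >= -8 and cnt - d + 1 != cnt + d - 8 must hold; in canonical form it is d >= -10 and 2*d != 9.
Then branch requires 3*cnt > -10 and d >= -10 and 2*d != 9; else branch requires d >= -10 and 2*d != 9.
Before the if: ((cnt <= 1 and 2*cnt > -13) -> (3*cnt > -10 and d >= -10 and 2*d != 9)) and ((not (cnt <= 1 and 2*cnt > -13)) -> (d >= -10 and 2*d != 9))
Before d := d + d: ((cnt <= 1 and 2*cnt > -13) -> (3*cnt > -10 and 2*d >= -10 and 4*d != 9)) and ((not (cnt <= 1 and 2*cnt > -13)) -> (2*d >= -10 and 4*d != 9))
Answer: WP = ((cnt <= 1 and 2*cnt > -13) -> (3*cnt > -10 and 2*d >= -10 and 4*d != 9)) and ((not (cnt <= 1 and 2*cnt > -13)) -> (2*d >= -10 and 4*d != 9))


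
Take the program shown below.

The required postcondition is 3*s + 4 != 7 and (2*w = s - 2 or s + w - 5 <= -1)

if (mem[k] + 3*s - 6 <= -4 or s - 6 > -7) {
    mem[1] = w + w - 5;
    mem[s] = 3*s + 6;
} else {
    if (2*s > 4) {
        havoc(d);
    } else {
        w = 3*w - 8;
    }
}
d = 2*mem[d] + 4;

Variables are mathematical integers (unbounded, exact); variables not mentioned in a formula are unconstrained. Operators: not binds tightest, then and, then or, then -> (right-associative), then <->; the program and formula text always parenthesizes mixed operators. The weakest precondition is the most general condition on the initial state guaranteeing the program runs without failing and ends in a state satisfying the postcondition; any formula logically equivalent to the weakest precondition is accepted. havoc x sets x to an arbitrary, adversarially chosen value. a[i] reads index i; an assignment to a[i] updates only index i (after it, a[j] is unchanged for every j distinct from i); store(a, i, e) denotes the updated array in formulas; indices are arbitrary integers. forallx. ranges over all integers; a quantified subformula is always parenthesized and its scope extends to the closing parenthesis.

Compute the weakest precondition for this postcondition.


Working backward. After the program, the postcondition 3*s + 4 != 7 and (2*w = s - 2 or s + w - 5 <= -1) must hold; in canonical form it is 3*s != 3 and (2*w = s - 2 or s + w <= 4).
Before d := 2*mem[d] + 4: 3*s != 3 and (2*w = s - 2 or s + w <= 4)
Then branch requires 3*s != 3 and (2*w = s - 2 or s + w <= 4); else branch requires (2*s > 4 -> (3*s != 3 and (2*w = s - 2 or s + w <= 4))) and ((not (2*s > 4)) -> (3*s != 3 and (6*w = s + 14 or s + 3*w <= 12))).
Before the if: ((mem[k] + 3*s <= 2 or s > -1) -> (3*s != 3 and (2*w = s - 2 or s + w <= 4))) and ((not (mem[k] + 3*s <= 2 or s > -1)) -> ((2*s > 4 -> (3*s != 3 and (2*w = s - 2 or s + w <= 4))) and ((not (2*s > 4)) -> (3*s != 3 and (6*w = s + 14 or s + 3*w <= 12)))))
Answer: WP = ((mem[k] + 3*s <= 2 or s > -1) -> (3*s != 3 and (2*w = s - 2 or s + w <= 4))) and ((not (mem[k] + 3*s <= 2 or s > -1)) -> ((2*s > 4 -> (3*s != 3 and (2*w = s - 2 or s + w <= 4))) and ((not (2*s > 4)) -> (3*s != 3 and (6*w = s + 14 or s + 3*w <= 12)))))


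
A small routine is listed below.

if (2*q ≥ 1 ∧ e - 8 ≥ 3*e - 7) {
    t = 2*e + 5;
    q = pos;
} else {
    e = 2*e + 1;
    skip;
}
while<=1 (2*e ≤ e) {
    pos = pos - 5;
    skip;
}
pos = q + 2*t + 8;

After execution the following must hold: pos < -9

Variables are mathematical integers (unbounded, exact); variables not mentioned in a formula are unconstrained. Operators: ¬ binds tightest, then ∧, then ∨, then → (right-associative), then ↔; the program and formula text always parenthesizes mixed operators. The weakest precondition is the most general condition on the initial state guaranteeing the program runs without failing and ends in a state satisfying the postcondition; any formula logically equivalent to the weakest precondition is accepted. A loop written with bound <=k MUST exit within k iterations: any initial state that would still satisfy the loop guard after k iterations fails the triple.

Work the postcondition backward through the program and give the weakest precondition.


Working backward. After the program, pos < -9 must hold.
Before pos := q + 2*t + 8: q + 2*t < -17
Before the loop (bound <=1), unroll the exhaustion recursion (WP_0 = exit-now case; WP_j = one more guarded iteration, up to j = 1):
  WP_0: (¬(e ≤ 0)) ∧ q + 2*t < -17
  WP_1: (e ≤ 0 → ((¬(e ≤ 0)) ∧ q + 2*t < -17)) ∧ ((¬(e ≤ 0)) → q + 2*t < -17)
So before the loop: (e ≤ 0 → ((¬(e ≤ 0)) ∧ q + 2*t < -17)) ∧ ((¬(e ≤ 0)) → q + 2*t < -17)
Then branch requires (e ≤ 0 → ((¬(e ≤ 0)) ∧ 4*e + pos < -27)) ∧ ((¬(e ≤ 0)) → 4*e + pos < -27); else branch requires (2*e ≤ -1 → ((¬(2*e ≤ -1)) ∧ q + 2*t < -17)) ∧ ((¬(2*e ≤ -1)) → q + 2*t < -17).
Before the if: ((2*q ≥ 1 ∧ 2*e ≤ -1) → ((e ≤ 0 → ((¬(e ≤ 0)) ∧ 4*e + pos < -27)) ∧ ((¬(e ≤ 0)) → 4*e + pos < -27))) ∧ ((¬(2*q ≥ 1 ∧ 2*e ≤ -1)) → ((2*e ≤ -1 → ((¬(2*e ≤ -1)) ∧ q + 2*t < -17)) ∧ ((¬(2*e ≤ -1)) → q + 2*t < -17)))
Answer: WP = ((2*q ≥ 1 ∧ 2*e ≤ -1) → ((e ≤ 0 → ((¬(e ≤ 0)) ∧ 4*e + pos < -27)) ∧ ((¬(e ≤ 0)) → 4*e + pos < -27))) ∧ ((¬(2*q ≥ 1 ∧ 2*e ≤ -1)) → ((2*e ≤ -1 → ((¬(2*e ≤ -1)) ∧ q + 2*t < -17)) ∧ ((¬(2*e ≤ -1)) → q + 2*t < -17)))


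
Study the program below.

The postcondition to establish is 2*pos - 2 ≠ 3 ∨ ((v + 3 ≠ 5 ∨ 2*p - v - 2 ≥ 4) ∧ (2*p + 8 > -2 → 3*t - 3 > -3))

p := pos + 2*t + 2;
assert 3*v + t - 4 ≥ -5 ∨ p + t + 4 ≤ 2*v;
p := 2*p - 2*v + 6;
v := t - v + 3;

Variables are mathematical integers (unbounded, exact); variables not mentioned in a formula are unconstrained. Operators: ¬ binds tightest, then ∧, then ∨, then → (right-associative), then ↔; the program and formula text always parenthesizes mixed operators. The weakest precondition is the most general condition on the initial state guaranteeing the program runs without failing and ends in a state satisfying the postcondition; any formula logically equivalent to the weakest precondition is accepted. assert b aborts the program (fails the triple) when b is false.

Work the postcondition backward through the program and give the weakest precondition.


Working backward. After the program, the postcondition 2*pos - 2 ≠ 3 ∨ ((v + 3 ≠ 5 ∨ 2*p - v - 2 ≥ 4) ∧ (2*p + 8 > -2 → 3*t - 3 > -3)) must hold; in canonical form it is 2*pos ≠ 5 ∨ ((v ≠ 2 ∨ 2*p ≥ v + 6) ∧ (2*p > -10 → 3*t > 0)).
Before v := t - v + 3: 2*pos ≠ 5 ∨ ((t ≠ v - 1 ∨ 2*p + v ≥ t + 9) ∧ (2*p > -10 → 3*t > 0))
Before p := 2*p - 2*v + 6: 2*pos ≠ 5 ∨ ((t ≠ v - 1 ∨ 4*p ≥ t + 3*v - 3) ∧ (4*p > 4*v - 22 → 3*t > 0))
Before assert 3*v + t - 4 ≥ -5 ∨ p + t + 4 ≤ 2*v: (t + 3*v ≥ -1 ∨ p + t ≤ 2*v - 4) ∧ (2*pos ≠ 5 ∨ ((t ≠ v - 1 ∨ 4*p ≥ t + 3*v - 3) ∧ (4*p > 4*v - 22 → 3*t > 0)))
Before p := pos + 2*t + 2: (t + 3*v ≥ -1 ∨ pos + 3*t ≤ 2*v - 6) ∧ (2*pos ≠ 5 ∨ ((t ≠ v - 1 ∨ 4*pos + 7*t ≥ 3*v - 11) ∧ (4*pos + 8*t > 4*v - 30 → 3*t > 0)))
Answer: WP = (t + 3*v ≥ -1 ∨ pos + 3*t ≤ 2*v - 6) ∧ (2*pos ≠ 5 ∨ ((t ≠ v - 1 ∨ 4*pos + 7*t ≥ 3*v - 11) ∧ (4*pos + 8*t > 4*v - 30 → 3*t > 0)))


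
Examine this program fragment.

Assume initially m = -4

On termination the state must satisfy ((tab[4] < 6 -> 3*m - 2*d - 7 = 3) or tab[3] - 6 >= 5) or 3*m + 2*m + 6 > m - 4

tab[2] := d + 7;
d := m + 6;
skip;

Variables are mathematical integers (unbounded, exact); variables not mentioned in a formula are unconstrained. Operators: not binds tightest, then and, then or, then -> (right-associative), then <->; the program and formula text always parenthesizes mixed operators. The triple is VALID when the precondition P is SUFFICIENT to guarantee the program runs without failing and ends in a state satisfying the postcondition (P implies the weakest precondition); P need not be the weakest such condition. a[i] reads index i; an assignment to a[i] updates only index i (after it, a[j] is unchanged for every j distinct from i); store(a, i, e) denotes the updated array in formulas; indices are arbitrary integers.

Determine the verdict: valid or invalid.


Working backward. After the program, the postcondition ((tab[4] < 6 -> 3*m - 2*d - 7 = 3) or tab[3] - 6 >= 5) or 3*m + 2*m + 6 > m - 4 must hold; in canonical form it is (tab[4] < 6 -> 3*m = 2*d + 10) or tab[3] >= 11 or 4*m > -10.
Before skip: (tab[4] < 6 -> 3*m = 2*d + 10) or tab[3] >= 11 or 4*m > -10
Before d := m + 6: (tab[4] < 6 -> m = 22) or tab[3] >= 11 or 4*m > -10
Before tab[2] := d + 7: (tab[4] < 6 -> m = 22) or tab[3] >= 11 or 4*m > -10
The weakest precondition is (tab[4] < 6 -> m = 22) or tab[3] >= 11 or 4*m > -10.
Check whether m = -4 implies it.
Countermodel: at the initial state m = -4, tab = {[3] = 0, [4] = -17422, elsewhere 0}, the precondition holds but the weakest precondition fails.
Answer: invalid


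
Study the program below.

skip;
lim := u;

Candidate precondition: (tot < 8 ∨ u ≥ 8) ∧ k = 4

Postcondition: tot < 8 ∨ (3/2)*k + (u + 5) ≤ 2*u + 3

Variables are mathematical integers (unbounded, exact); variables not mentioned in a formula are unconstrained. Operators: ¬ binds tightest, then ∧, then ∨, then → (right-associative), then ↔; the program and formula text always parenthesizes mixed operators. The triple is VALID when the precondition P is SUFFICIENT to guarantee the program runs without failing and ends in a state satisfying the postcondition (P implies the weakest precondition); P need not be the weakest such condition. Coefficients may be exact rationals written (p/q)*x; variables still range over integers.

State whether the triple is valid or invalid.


Working backward. After the program, the postcondition tot < 8 ∨ (3/2)*k + (u + 5) ≤ 2*u + 3 must hold; in canonical form it is tot < 8 ∨ (3/2)*k ≤ u - 2.
Before lim := u: tot < 8 ∨ (3/2)*k ≤ u - 2
Before skip: tot < 8 ∨ (3/2)*k ≤ u - 2
The weakest precondition is tot < 8 ∨ (3/2)*k ≤ u - 2.
Check whether (tot < 8 ∨ u ≥ 8) ∧ k = 4 implies it.
Every state satisfying the precondition satisfies the weakest precondition: the implication holds.
Answer: valid


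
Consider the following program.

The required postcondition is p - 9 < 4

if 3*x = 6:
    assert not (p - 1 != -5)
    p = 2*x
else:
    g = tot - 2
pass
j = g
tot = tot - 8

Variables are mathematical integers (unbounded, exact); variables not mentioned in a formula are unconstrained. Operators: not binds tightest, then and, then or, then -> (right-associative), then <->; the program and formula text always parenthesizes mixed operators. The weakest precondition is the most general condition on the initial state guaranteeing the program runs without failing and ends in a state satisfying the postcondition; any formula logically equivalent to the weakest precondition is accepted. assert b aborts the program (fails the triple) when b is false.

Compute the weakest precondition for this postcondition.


Working backward. After the program, the postcondition p - 9 < 4 must hold; in canonical form it is p < 13.
Before tot := tot - 8: p < 13
Before j := g: p < 13
Before skip: p < 13
Then branch requires (not (p != -4)) and 2*x < 13; else branch requires p < 13.
Before the if: (3*x = 6 -> ((not (p != -4)) and 2*x < 13)) and ((not (3*x = 6)) -> p < 13)
Answer: WP = (3*x = 6 -> ((not (p != -4)) and 2*x < 13)) and ((not (3*x = 6)) -> p < 13)


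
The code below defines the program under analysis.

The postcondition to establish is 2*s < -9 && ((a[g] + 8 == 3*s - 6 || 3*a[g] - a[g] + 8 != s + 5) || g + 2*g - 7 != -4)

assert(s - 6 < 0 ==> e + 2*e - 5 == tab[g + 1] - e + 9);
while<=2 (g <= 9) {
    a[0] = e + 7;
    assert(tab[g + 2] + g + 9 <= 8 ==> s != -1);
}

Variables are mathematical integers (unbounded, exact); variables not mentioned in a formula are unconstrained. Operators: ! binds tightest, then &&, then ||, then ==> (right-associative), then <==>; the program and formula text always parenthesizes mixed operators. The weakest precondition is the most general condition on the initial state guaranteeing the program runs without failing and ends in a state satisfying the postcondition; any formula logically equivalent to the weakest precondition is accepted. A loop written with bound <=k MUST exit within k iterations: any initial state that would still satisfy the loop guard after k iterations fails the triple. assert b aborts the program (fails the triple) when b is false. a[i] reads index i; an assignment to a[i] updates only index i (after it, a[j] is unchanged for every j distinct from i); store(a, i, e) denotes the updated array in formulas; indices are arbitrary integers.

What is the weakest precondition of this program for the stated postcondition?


Working backward. After the program, the postcondition 2*s < -9 && ((a[g] + 8 == 3*s - 6 || 3*a[g] - a[g] + 8 != s + 5) || g + 2*g - 7 != -4) must hold; in canonical form it is 2*s < -9 && (a[g] == 3*s - 14 || 2*a[g] != s - 3 || 3*g != 3).
Before the loop (bound <=2), unroll the exhaustion recursion (WP_0 = exit-now case; WP_j = one more guarded iteration, up to j = 2):
  WP_0: (!(g <= 9)) && 2*s < -9 && (a[g] == 3*s - 14 || 2*a[g] != s - 3 || 3*g != 3)
  WP_1: (g <= 9 ==> ((tab[g + 2] + g <= -1 ==> s != -1) && (!(g <= 9)) && 2*s < -9 && (store(a, 0, e + 7)[g] == 3*s - 14 || 2*store(a, 0, e + 7)[g] != s - 3 || 3*g != 3))) && ((!(g <= 9)) ==> (2*s < -9 && (a[g] == 3*s - 14 || 2*a[g] != s - 3 || 3*g != 3)))
  WP_2: (g <= 9 ==> ((tab[g + 2] + g <= -1 ==> s != -1) && (g <= 9 ==> ((tab[g + 2] + g <= -1 ==> s != -1) && (!(g <= 9)) && 2*s < -9 && (store(store(a, 0, e + 7), 0, e + 7)[g] == 3*s - 14 || 2*store(store(a, 0, e + 7), 0, e + 7)[g] != s - 3 || 3*g != 3))) && ((!(g <= 9)) ==> (2*s < -9 && (store(a, 0, e + 7)[g] == 3*s - 14 || 2*store(a, 0, e + 7)[g] != s - 3 || 3*g != 3))))) && ((!(g <= 9)) ==> (2*s < -9 && (a[g] == 3*s - 14 || 2*a[g] != s - 3 || 3*g != 3)))
So before the loop: (g <= 9 ==> ((tab[g + 2] + g <= -1 ==> s != -1) && (g <= 9 ==> ((tab[g + 2] + g <= -1 ==> s != -1) && (!(g <= 9)) && 2*s < -9 && (store(store(a, 0, e + 7), 0, e + 7)[g] == 3*s - 14 || 2*store(store(a, 0, e + 7), 0, e + 7)[g] != s - 3 || 3*g != 3))) && ((!(g <= 9)) ==> (2*s < -9 && (store(a, 0, e + 7)[g] == 3*s - 14 || 2*store(a, 0, e + 7)[g] != s - 3 || 3*g != 3))))) && ((!(g <= 9)) ==> (2*s < -9 && (a[g] == 3*s - 14 || 2*a[g] != s - 3 || 3*g != 3)))
Before assert s - 6 < 0 ==> e + 2*e - 5 == tab[g + 1] - e + 9: (s < 6 ==> 4*e == tab[g + 1] + 14) && (g <= 9 ==> ((tab[g + 2] + g <= -1 ==> s != -1) && (g <= 9 ==> ((tab[g + 2] + g <= -1 ==> s != -1) && (!(g <= 9)) && 2*s < -9 && (store(store(a, 0, e + 7), 0, e + 7)[g] == 3*s - 14 || 2*store(store(a, 0, e + 7), 0, e + 7)[g] != s - 3 || 3*g != 3))) && ((!(g <= 9)) ==> (2*s < -9 && (store(a, 0, e + 7)[g] == 3*s - 14 || 2*store(a, 0, e + 7)[g] != s - 3 || 3*g != 3))))) && ((!(g <= 9)) ==> (2*s < -9 && (a[g] == 3*s - 14 || 2*a[g] != s - 3 || 3*g != 3)))
Answer: WP = (s < 6 ==> 4*e == tab[g + 1] + 14) && (g <= 9 ==> ((tab[g + 2] + g <= -1 ==> s != -1) && (g <= 9 ==> ((tab[g + 2] + g <= -1 ==> s != -1) && (!(g <= 9)) && 2*s < -9 && (store(store(a, 0, e + 7), 0, e + 7)[g] == 3*s - 14 || 2*store(store(a, 0, e + 7), 0, e + 7)[g] != s - 3 || 3*g != 3))) && ((!(g <= 9)) ==> (2*s < -9 && (store(a, 0, e + 7)[g] == 3*s - 14 || 2*store(a, 0, e + 7)[g] != s - 3 || 3*g != 3))))) && ((!(g <= 9)) ==> (2*s < -9 && (a[g] == 3*s - 14 || 2*a[g] != s - 3 || 3*g != 3)))


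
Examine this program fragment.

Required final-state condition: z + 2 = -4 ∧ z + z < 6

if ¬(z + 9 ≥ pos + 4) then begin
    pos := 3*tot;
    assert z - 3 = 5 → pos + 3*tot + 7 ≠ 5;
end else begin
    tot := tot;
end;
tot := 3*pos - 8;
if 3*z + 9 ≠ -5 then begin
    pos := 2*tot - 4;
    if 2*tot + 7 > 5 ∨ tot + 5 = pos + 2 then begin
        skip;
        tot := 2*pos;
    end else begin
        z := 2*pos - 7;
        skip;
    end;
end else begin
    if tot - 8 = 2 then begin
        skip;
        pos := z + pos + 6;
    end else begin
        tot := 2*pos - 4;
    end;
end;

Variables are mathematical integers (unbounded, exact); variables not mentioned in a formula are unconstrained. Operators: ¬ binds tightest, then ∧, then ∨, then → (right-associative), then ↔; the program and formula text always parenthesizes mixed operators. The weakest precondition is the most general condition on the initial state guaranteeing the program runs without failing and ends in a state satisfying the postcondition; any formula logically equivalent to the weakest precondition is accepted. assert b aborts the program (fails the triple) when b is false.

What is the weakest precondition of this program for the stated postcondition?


Working backward. After the program, the postcondition z + 2 = -4 ∧ z + z < 6 must hold; in canonical form it is z = -6 ∧ 2*z < 6.
Then branch requires ((2*tot > -2 ∨ tot = 7) → (z = -6 ∧ 2*z < 6)) ∧ ((¬(2*tot > -2 ∨ tot = 7)) → (4*tot = 9 ∧ 8*tot < 36)); else branch requires (tot = 10 → (z = -6 ∧ 2*z < 6)) ∧ ((¬(tot = 10)) → (z = -6 ∧ 2*z < 6)).
Before the if: (3*z ≠ -14 → (((2*tot > -2 ∨ tot = 7) → (z = -6 ∧ 2*z < 6)) ∧ ((¬(2*tot > -2 ∨ tot = 7)) → (4*tot = 9 ∧ 8*tot < 36)))) ∧ ((¬(3*z ≠ -14)) → ((tot = 10 → (z = -6 ∧ 2*z < 6)) ∧ ((¬(tot = 10)) → (z = -6 ∧ 2*z < 6))))
Before tot := 3*pos - 8: (3*z ≠ -14 → (((6*pos > 14 ∨ 3*pos = 15) → (z = -6 ∧ 2*z < 6)) ∧ ((¬(6*pos > 14 ∨ 3*pos = 15)) → (12*pos = 41 ∧ 24*pos < 100)))) ∧ ((¬(3*z ≠ -14)) → ((3*pos = 18 → (z = -6 ∧ 2*z < 6)) ∧ ((¬(3*pos = 18)) → (z = -6 ∧ 2*z < 6))))
Then branch requires (z = 8 → 6*tot ≠ -2) ∧ (3*z ≠ -14 → (((18*tot > 14 ∨ 9*tot = 15) → (z = -6 ∧ 2*z < 6)) ∧ ((¬(18*tot > 14 ∨ 9*tot = 15)) → (36*tot = 41 ∧ 72*tot < 100)))) ∧ ((¬(3*z ≠ -14)) → ((9*tot = 18 → (z = -6 ∧ 2*z < 6)) ∧ ((¬(9*tot = 18)) → (z = -6 ∧ 2*z < 6)))); else branch requires (3*z ≠ -14 → (((6*pos > 14 ∨ 3*pos = 15) → (z = -6 ∧ 2*z < 6)) ∧ ((¬(6*pos > 14 ∨ 3*pos = 15)) → (12*pos = 41 ∧ 24*pos < 100)))) ∧ ((¬(3*z ≠ -14)) → ((3*pos = 18 → (z = -6 ∧ 2*z < 6)) ∧ ((¬(3*pos = 18)) → (z = -6 ∧ 2*z < 6)))).
Before the if: ((¬(z ≥ pos - 5)) → ((z = 8 → 6*tot ≠ -2) ∧ (3*z ≠ -14 → (((18*tot > 14 ∨ 9*tot = 15) → (z = -6 ∧ 2*z < 6)) ∧ ((¬(18*tot > 14 ∨ 9*tot = 15)) → (36*tot = 41 ∧ 72*tot < 100)))) ∧ ((¬(3*z ≠ -14)) → ((9*tot = 18 → (z = -6 ∧ 2*z < 6)) ∧ ((¬(9*tot = 18)) → (z = -6 ∧ 2*z < 6)))))) ∧ (z ≥ pos - 5 → ((3*z ≠ -14 → (((6*pos > 14 ∨ 3*pos = 15) → (z = -6 ∧ 2*z < 6)) ∧ ((¬(6*pos > 14 ∨ 3*pos = 15)) → (12*pos = 41 ∧ 24*pos < 100)))) ∧ ((¬(3*z ≠ -14)) → ((3*pos = 18 → (z = -6 ∧ 2*z < 6)) ∧ ((¬(3*pos = 18)) → (z = -6 ∧ 2*z < 6))))))
Answer: WP = ((¬(z ≥ pos - 5)) → ((z = 8 → 6*tot ≠ -2) ∧ (3*z ≠ -14 → (((18*tot > 14 ∨ 9*tot = 15) → (z = -6 ∧ 2*z < 6)) ∧ ((¬(18*tot > 14 ∨ 9*tot = 15)) → (36*tot = 41 ∧ 72*tot < 100)))) ∧ ((¬(3*z ≠ -14)) → ((9*tot = 18 → (z = -6 ∧ 2*z < 6)) ∧ ((¬(9*tot = 18)) → (z = -6 ∧ 2*z < 6)))))) ∧ (z ≥ pos - 5 → ((3*z ≠ -14 → (((6*pos > 14 ∨ 3*pos = 15) → (z = -6 ∧ 2*z < 6)) ∧ ((¬(6*pos > 14 ∨ 3*pos = 15)) → (12*pos = 41 ∧ 24*pos < 100)))) ∧ ((¬(3*z ≠ -14)) → ((3*pos = 18 → (z = -6 ∧ 2*z < 6)) ∧ ((¬(3*pos = 18)) → (z = -6 ∧ 2*z < 6))))))
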